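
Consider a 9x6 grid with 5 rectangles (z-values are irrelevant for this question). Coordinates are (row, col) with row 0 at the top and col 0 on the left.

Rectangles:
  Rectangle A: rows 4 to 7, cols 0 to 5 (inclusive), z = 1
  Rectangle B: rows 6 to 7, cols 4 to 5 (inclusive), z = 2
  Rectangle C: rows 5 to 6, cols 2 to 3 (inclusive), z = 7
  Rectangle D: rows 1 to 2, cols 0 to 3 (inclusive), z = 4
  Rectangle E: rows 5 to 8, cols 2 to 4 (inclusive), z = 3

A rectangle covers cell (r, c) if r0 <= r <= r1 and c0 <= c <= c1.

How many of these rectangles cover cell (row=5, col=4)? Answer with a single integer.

Check cell (5,4):
  A: rows 4-7 cols 0-5 -> covers
  B: rows 6-7 cols 4-5 -> outside (row miss)
  C: rows 5-6 cols 2-3 -> outside (col miss)
  D: rows 1-2 cols 0-3 -> outside (row miss)
  E: rows 5-8 cols 2-4 -> covers
Count covering = 2

Answer: 2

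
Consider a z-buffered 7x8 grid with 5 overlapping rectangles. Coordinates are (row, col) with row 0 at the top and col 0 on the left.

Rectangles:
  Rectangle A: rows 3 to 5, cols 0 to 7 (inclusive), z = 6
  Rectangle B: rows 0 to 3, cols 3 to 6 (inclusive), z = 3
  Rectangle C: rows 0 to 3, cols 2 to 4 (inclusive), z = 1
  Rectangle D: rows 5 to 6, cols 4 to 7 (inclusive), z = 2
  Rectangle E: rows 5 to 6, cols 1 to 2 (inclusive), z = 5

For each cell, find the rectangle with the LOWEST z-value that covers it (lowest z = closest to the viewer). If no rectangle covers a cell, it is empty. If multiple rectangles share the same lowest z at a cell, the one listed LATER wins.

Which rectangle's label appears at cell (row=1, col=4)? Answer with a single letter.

Answer: C

Derivation:
Check cell (1,4):
  A: rows 3-5 cols 0-7 -> outside (row miss)
  B: rows 0-3 cols 3-6 z=3 -> covers; best now B (z=3)
  C: rows 0-3 cols 2-4 z=1 -> covers; best now C (z=1)
  D: rows 5-6 cols 4-7 -> outside (row miss)
  E: rows 5-6 cols 1-2 -> outside (row miss)
Winner: C at z=1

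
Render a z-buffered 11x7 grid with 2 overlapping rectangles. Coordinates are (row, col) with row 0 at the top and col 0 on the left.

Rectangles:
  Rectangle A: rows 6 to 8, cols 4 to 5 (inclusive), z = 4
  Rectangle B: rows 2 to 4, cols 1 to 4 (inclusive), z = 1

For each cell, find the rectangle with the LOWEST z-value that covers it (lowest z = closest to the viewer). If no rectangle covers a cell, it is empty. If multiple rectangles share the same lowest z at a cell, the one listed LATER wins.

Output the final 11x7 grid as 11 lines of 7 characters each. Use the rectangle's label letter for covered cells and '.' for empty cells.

.......
.......
.BBBB..
.BBBB..
.BBBB..
.......
....AA.
....AA.
....AA.
.......
.......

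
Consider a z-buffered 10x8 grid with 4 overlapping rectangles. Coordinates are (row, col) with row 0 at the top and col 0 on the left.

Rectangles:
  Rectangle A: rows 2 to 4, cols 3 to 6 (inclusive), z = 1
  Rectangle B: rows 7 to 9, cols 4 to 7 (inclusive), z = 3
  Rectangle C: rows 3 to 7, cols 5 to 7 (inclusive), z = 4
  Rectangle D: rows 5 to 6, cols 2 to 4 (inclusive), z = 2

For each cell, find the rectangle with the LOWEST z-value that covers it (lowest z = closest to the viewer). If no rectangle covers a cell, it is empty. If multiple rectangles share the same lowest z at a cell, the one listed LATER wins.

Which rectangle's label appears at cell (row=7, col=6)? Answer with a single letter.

Answer: B

Derivation:
Check cell (7,6):
  A: rows 2-4 cols 3-6 -> outside (row miss)
  B: rows 7-9 cols 4-7 z=3 -> covers; best now B (z=3)
  C: rows 3-7 cols 5-7 z=4 -> covers; best now B (z=3)
  D: rows 5-6 cols 2-4 -> outside (row miss)
Winner: B at z=3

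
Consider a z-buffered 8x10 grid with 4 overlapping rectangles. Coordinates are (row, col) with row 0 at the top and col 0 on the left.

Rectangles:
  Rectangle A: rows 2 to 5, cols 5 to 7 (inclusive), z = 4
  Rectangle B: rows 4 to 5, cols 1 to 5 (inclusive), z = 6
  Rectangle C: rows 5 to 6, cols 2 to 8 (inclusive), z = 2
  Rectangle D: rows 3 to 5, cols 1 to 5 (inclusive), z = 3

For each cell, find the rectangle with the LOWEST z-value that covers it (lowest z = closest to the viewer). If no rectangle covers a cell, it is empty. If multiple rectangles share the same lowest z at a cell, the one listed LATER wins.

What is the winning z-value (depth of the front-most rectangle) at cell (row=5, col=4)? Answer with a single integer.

Check cell (5,4):
  A: rows 2-5 cols 5-7 -> outside (col miss)
  B: rows 4-5 cols 1-5 z=6 -> covers; best now B (z=6)
  C: rows 5-6 cols 2-8 z=2 -> covers; best now C (z=2)
  D: rows 3-5 cols 1-5 z=3 -> covers; best now C (z=2)
Winner: C at z=2

Answer: 2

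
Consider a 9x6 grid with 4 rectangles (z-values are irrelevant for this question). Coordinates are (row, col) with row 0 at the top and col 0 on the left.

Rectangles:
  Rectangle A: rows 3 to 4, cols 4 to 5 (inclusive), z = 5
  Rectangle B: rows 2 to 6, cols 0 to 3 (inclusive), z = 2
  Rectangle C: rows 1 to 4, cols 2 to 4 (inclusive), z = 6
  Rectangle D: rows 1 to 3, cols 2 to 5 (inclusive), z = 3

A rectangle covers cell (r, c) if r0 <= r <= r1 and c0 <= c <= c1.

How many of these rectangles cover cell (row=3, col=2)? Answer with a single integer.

Check cell (3,2):
  A: rows 3-4 cols 4-5 -> outside (col miss)
  B: rows 2-6 cols 0-3 -> covers
  C: rows 1-4 cols 2-4 -> covers
  D: rows 1-3 cols 2-5 -> covers
Count covering = 3

Answer: 3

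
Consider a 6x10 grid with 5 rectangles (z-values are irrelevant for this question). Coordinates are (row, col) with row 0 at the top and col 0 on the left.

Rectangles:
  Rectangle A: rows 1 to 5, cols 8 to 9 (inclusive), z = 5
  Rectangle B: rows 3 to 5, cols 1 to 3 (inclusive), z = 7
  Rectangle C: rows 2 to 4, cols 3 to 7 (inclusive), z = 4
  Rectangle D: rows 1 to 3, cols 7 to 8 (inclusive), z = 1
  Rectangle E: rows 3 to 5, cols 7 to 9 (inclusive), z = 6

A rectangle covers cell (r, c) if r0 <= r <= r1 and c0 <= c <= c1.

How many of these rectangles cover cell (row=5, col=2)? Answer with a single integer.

Answer: 1

Derivation:
Check cell (5,2):
  A: rows 1-5 cols 8-9 -> outside (col miss)
  B: rows 3-5 cols 1-3 -> covers
  C: rows 2-4 cols 3-7 -> outside (row miss)
  D: rows 1-3 cols 7-8 -> outside (row miss)
  E: rows 3-5 cols 7-9 -> outside (col miss)
Count covering = 1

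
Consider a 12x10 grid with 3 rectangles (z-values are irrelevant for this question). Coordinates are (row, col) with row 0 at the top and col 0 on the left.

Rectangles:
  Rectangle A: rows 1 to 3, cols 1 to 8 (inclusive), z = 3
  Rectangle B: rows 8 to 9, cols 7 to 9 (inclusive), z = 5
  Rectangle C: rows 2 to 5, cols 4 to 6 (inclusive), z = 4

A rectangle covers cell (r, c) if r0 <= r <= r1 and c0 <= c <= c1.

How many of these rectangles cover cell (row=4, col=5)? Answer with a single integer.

Check cell (4,5):
  A: rows 1-3 cols 1-8 -> outside (row miss)
  B: rows 8-9 cols 7-9 -> outside (row miss)
  C: rows 2-5 cols 4-6 -> covers
Count covering = 1

Answer: 1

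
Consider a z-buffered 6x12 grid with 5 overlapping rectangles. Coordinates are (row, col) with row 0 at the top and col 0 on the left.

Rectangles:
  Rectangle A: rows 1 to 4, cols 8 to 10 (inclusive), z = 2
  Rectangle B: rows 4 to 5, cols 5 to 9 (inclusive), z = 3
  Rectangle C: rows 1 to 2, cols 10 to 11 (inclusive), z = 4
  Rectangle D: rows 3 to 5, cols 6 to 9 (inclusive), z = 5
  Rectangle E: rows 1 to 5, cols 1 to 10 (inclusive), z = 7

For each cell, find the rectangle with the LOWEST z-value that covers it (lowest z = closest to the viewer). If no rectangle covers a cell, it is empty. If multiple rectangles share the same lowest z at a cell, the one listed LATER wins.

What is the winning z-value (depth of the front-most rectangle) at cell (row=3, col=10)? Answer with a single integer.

Check cell (3,10):
  A: rows 1-4 cols 8-10 z=2 -> covers; best now A (z=2)
  B: rows 4-5 cols 5-9 -> outside (row miss)
  C: rows 1-2 cols 10-11 -> outside (row miss)
  D: rows 3-5 cols 6-9 -> outside (col miss)
  E: rows 1-5 cols 1-10 z=7 -> covers; best now A (z=2)
Winner: A at z=2

Answer: 2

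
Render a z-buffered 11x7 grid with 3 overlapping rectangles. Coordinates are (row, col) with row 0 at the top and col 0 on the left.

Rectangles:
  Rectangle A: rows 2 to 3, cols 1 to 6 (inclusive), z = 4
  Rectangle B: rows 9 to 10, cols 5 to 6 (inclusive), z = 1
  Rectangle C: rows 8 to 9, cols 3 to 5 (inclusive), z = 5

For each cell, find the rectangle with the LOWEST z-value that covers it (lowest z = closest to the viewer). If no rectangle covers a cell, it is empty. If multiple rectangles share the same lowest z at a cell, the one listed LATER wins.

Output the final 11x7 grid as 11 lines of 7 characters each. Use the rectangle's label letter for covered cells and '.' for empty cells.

.......
.......
.AAAAAA
.AAAAAA
.......
.......
.......
.......
...CCC.
...CCBB
.....BB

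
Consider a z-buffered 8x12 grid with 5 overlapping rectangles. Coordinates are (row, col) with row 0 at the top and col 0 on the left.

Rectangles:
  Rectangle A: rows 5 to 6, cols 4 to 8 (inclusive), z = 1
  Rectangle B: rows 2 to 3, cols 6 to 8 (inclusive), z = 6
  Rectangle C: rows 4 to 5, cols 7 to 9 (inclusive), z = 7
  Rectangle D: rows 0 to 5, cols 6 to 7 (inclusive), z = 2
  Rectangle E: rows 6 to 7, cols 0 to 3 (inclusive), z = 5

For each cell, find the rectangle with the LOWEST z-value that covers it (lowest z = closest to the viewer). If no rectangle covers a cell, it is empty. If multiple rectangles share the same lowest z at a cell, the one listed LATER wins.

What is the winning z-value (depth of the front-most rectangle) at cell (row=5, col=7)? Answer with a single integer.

Answer: 1

Derivation:
Check cell (5,7):
  A: rows 5-6 cols 4-8 z=1 -> covers; best now A (z=1)
  B: rows 2-3 cols 6-8 -> outside (row miss)
  C: rows 4-5 cols 7-9 z=7 -> covers; best now A (z=1)
  D: rows 0-5 cols 6-7 z=2 -> covers; best now A (z=1)
  E: rows 6-7 cols 0-3 -> outside (row miss)
Winner: A at z=1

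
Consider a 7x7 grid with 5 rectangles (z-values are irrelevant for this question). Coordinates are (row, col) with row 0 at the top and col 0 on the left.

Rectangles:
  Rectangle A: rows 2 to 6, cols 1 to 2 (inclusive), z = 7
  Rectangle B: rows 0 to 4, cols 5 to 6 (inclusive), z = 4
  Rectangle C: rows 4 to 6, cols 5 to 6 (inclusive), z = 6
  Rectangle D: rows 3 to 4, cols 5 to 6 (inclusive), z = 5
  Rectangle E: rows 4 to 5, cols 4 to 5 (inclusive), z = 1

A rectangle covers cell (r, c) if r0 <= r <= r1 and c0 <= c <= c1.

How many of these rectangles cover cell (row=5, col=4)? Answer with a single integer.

Check cell (5,4):
  A: rows 2-6 cols 1-2 -> outside (col miss)
  B: rows 0-4 cols 5-6 -> outside (row miss)
  C: rows 4-6 cols 5-6 -> outside (col miss)
  D: rows 3-4 cols 5-6 -> outside (row miss)
  E: rows 4-5 cols 4-5 -> covers
Count covering = 1

Answer: 1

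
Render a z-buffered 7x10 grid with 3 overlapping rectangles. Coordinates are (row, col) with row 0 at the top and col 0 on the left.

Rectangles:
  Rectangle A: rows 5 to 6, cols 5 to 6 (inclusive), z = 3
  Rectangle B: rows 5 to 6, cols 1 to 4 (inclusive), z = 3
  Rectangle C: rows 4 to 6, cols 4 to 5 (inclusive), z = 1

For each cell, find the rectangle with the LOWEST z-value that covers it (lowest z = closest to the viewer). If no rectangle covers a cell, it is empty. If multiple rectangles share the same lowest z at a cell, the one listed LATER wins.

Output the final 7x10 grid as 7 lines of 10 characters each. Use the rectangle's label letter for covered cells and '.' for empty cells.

..........
..........
..........
..........
....CC....
.BBBCCA...
.BBBCCA...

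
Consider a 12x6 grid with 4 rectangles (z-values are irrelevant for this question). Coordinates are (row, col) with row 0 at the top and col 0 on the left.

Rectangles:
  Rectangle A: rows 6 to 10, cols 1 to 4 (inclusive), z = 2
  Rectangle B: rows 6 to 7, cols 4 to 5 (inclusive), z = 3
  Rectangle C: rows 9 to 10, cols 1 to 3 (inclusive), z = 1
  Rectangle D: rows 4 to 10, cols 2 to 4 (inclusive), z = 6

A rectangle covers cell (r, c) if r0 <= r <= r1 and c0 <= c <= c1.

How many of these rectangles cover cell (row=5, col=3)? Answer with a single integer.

Answer: 1

Derivation:
Check cell (5,3):
  A: rows 6-10 cols 1-4 -> outside (row miss)
  B: rows 6-7 cols 4-5 -> outside (row miss)
  C: rows 9-10 cols 1-3 -> outside (row miss)
  D: rows 4-10 cols 2-4 -> covers
Count covering = 1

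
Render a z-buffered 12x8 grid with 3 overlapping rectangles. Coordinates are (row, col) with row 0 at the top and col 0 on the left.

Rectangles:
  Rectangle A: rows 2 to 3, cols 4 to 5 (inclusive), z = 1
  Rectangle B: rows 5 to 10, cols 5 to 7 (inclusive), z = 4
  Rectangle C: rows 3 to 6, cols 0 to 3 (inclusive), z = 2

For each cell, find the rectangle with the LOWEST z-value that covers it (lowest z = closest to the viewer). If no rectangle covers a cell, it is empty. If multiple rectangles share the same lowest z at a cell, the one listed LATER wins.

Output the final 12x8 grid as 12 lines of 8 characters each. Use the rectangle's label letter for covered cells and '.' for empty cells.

........
........
....AA..
CCCCAA..
CCCC....
CCCC.BBB
CCCC.BBB
.....BBB
.....BBB
.....BBB
.....BBB
........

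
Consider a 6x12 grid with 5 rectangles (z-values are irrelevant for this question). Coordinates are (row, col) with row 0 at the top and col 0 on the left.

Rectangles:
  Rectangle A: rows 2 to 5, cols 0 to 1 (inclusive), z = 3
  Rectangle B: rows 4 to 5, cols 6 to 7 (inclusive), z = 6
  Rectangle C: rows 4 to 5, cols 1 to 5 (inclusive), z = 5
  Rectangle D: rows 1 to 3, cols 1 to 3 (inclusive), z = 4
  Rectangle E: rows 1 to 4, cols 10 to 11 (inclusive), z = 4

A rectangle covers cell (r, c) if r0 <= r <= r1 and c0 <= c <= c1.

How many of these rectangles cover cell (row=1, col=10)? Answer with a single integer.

Answer: 1

Derivation:
Check cell (1,10):
  A: rows 2-5 cols 0-1 -> outside (row miss)
  B: rows 4-5 cols 6-7 -> outside (row miss)
  C: rows 4-5 cols 1-5 -> outside (row miss)
  D: rows 1-3 cols 1-3 -> outside (col miss)
  E: rows 1-4 cols 10-11 -> covers
Count covering = 1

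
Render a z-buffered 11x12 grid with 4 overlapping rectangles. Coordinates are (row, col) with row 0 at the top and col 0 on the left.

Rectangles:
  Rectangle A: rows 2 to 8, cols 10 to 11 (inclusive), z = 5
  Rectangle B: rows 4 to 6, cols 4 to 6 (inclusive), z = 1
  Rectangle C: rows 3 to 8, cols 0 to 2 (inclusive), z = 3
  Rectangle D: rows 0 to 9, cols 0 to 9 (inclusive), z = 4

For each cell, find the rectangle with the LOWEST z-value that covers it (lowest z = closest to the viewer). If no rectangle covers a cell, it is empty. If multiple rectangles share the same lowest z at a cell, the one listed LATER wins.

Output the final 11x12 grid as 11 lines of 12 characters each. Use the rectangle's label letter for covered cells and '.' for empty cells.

DDDDDDDDDD..
DDDDDDDDDD..
DDDDDDDDDDAA
CCCDDDDDDDAA
CCCDBBBDDDAA
CCCDBBBDDDAA
CCCDBBBDDDAA
CCCDDDDDDDAA
CCCDDDDDDDAA
DDDDDDDDDD..
............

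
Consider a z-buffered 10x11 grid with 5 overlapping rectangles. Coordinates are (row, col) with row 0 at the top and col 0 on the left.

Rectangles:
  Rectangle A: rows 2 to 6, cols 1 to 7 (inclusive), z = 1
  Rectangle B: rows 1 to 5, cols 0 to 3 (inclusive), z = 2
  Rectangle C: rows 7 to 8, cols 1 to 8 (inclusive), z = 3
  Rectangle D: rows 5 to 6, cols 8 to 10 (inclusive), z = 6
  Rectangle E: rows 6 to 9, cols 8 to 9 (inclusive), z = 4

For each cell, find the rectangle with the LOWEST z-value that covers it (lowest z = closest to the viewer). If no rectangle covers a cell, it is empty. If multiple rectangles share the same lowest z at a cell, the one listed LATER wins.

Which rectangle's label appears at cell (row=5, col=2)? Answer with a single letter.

Answer: A

Derivation:
Check cell (5,2):
  A: rows 2-6 cols 1-7 z=1 -> covers; best now A (z=1)
  B: rows 1-5 cols 0-3 z=2 -> covers; best now A (z=1)
  C: rows 7-8 cols 1-8 -> outside (row miss)
  D: rows 5-6 cols 8-10 -> outside (col miss)
  E: rows 6-9 cols 8-9 -> outside (row miss)
Winner: A at z=1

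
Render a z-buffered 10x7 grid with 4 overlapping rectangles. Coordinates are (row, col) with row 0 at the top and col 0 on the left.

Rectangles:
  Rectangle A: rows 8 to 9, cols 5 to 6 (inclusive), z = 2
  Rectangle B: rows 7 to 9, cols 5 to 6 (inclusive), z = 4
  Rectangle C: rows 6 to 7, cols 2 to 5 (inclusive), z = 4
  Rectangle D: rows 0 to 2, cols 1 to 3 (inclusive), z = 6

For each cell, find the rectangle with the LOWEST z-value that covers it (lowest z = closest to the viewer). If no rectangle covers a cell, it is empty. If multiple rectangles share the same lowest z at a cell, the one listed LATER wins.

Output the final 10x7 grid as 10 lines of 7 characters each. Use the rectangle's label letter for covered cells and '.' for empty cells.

.DDD...
.DDD...
.DDD...
.......
.......
.......
..CCCC.
..CCCCB
.....AA
.....AA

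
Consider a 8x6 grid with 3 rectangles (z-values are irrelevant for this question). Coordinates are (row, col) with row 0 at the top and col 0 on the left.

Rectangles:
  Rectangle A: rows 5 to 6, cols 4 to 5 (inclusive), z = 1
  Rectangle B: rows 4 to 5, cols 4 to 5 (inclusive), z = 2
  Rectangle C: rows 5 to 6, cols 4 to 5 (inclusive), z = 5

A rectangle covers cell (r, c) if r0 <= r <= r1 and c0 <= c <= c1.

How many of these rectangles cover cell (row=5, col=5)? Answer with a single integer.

Answer: 3

Derivation:
Check cell (5,5):
  A: rows 5-6 cols 4-5 -> covers
  B: rows 4-5 cols 4-5 -> covers
  C: rows 5-6 cols 4-5 -> covers
Count covering = 3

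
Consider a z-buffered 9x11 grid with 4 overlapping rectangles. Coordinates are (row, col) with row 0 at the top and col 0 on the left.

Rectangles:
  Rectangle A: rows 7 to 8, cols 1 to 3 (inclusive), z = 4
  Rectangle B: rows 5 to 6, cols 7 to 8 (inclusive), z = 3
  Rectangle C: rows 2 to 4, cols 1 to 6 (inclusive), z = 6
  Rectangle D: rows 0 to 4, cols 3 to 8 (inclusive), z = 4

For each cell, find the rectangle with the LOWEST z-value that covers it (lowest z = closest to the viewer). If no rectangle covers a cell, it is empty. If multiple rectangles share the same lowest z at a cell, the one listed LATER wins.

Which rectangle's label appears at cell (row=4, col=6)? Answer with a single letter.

Answer: D

Derivation:
Check cell (4,6):
  A: rows 7-8 cols 1-3 -> outside (row miss)
  B: rows 5-6 cols 7-8 -> outside (row miss)
  C: rows 2-4 cols 1-6 z=6 -> covers; best now C (z=6)
  D: rows 0-4 cols 3-8 z=4 -> covers; best now D (z=4)
Winner: D at z=4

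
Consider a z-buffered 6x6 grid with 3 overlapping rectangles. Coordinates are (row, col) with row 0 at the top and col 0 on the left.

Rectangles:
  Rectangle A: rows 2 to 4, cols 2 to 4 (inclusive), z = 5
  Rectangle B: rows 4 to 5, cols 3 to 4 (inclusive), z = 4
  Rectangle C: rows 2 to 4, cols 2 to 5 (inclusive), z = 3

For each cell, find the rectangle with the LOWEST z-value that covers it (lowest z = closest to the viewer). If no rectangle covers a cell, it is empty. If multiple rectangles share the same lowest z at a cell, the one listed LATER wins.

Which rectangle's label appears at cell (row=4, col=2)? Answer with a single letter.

Check cell (4,2):
  A: rows 2-4 cols 2-4 z=5 -> covers; best now A (z=5)
  B: rows 4-5 cols 3-4 -> outside (col miss)
  C: rows 2-4 cols 2-5 z=3 -> covers; best now C (z=3)
Winner: C at z=3

Answer: C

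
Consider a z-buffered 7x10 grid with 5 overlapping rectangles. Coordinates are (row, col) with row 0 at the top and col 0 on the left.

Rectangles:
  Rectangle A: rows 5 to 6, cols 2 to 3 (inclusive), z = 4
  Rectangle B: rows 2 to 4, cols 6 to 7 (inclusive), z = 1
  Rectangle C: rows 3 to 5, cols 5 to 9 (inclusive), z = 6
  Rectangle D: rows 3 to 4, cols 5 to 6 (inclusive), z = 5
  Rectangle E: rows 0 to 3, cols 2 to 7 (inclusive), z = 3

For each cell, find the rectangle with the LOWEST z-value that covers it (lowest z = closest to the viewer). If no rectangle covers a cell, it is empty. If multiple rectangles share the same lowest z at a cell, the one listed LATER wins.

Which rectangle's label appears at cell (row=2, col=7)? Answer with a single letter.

Answer: B

Derivation:
Check cell (2,7):
  A: rows 5-6 cols 2-3 -> outside (row miss)
  B: rows 2-4 cols 6-7 z=1 -> covers; best now B (z=1)
  C: rows 3-5 cols 5-9 -> outside (row miss)
  D: rows 3-4 cols 5-6 -> outside (row miss)
  E: rows 0-3 cols 2-7 z=3 -> covers; best now B (z=1)
Winner: B at z=1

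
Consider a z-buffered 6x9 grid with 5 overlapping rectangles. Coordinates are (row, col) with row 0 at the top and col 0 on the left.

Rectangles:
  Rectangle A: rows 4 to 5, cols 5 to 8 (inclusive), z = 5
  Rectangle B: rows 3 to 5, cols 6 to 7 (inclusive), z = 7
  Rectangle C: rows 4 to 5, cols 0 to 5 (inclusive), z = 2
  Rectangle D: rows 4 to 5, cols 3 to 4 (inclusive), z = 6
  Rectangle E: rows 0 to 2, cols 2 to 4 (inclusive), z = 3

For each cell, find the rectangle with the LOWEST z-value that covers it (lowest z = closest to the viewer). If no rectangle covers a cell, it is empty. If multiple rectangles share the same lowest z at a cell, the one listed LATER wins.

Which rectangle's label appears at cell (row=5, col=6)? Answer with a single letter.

Check cell (5,6):
  A: rows 4-5 cols 5-8 z=5 -> covers; best now A (z=5)
  B: rows 3-5 cols 6-7 z=7 -> covers; best now A (z=5)
  C: rows 4-5 cols 0-5 -> outside (col miss)
  D: rows 4-5 cols 3-4 -> outside (col miss)
  E: rows 0-2 cols 2-4 -> outside (row miss)
Winner: A at z=5

Answer: A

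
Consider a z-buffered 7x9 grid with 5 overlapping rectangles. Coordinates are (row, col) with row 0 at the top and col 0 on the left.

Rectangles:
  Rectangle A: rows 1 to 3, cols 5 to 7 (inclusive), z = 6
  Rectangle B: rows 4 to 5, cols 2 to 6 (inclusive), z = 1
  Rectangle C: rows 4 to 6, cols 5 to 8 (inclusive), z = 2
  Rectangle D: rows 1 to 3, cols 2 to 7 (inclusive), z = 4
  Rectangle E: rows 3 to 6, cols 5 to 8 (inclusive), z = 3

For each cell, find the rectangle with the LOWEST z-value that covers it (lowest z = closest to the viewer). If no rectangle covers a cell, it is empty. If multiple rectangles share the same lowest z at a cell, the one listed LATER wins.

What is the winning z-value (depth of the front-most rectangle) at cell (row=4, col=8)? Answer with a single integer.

Answer: 2

Derivation:
Check cell (4,8):
  A: rows 1-3 cols 5-7 -> outside (row miss)
  B: rows 4-5 cols 2-6 -> outside (col miss)
  C: rows 4-6 cols 5-8 z=2 -> covers; best now C (z=2)
  D: rows 1-3 cols 2-7 -> outside (row miss)
  E: rows 3-6 cols 5-8 z=3 -> covers; best now C (z=2)
Winner: C at z=2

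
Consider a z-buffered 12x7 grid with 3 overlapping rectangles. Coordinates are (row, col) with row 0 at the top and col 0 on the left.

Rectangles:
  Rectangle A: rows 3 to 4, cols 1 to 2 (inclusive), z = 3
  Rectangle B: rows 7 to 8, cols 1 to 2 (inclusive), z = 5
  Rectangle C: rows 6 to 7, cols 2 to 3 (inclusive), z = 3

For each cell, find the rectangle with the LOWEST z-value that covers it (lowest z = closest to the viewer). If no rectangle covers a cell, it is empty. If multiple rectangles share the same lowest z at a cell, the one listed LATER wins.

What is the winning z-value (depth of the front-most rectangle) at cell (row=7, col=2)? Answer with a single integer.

Answer: 3

Derivation:
Check cell (7,2):
  A: rows 3-4 cols 1-2 -> outside (row miss)
  B: rows 7-8 cols 1-2 z=5 -> covers; best now B (z=5)
  C: rows 6-7 cols 2-3 z=3 -> covers; best now C (z=3)
Winner: C at z=3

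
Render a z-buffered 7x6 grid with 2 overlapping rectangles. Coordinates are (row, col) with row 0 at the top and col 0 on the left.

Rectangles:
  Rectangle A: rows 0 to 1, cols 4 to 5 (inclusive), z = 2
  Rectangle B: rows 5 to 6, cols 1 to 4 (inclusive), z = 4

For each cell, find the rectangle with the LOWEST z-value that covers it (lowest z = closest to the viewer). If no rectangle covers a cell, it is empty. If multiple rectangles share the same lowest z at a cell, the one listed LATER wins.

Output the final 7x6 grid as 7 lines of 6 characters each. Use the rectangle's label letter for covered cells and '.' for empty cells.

....AA
....AA
......
......
......
.BBBB.
.BBBB.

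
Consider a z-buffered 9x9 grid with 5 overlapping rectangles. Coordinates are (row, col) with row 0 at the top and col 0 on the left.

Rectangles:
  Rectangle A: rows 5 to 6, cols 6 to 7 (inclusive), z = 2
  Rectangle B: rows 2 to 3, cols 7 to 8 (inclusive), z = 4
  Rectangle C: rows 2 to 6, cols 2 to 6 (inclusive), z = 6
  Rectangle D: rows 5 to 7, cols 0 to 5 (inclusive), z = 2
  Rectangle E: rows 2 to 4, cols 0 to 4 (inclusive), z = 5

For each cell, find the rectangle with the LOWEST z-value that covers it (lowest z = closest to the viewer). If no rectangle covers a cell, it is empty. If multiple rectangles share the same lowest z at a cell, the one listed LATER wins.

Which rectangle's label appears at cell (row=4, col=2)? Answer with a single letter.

Answer: E

Derivation:
Check cell (4,2):
  A: rows 5-6 cols 6-7 -> outside (row miss)
  B: rows 2-3 cols 7-8 -> outside (row miss)
  C: rows 2-6 cols 2-6 z=6 -> covers; best now C (z=6)
  D: rows 5-7 cols 0-5 -> outside (row miss)
  E: rows 2-4 cols 0-4 z=5 -> covers; best now E (z=5)
Winner: E at z=5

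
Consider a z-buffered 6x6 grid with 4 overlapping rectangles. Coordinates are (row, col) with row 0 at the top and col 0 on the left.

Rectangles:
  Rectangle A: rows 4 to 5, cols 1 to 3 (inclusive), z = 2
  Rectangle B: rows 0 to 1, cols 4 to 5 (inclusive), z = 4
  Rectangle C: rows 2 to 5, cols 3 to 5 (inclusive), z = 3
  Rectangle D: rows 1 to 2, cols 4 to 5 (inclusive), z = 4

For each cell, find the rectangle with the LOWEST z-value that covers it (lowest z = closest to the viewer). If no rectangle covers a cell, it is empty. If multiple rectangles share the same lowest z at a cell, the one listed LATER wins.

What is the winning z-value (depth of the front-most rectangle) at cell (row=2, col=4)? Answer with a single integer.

Check cell (2,4):
  A: rows 4-5 cols 1-3 -> outside (row miss)
  B: rows 0-1 cols 4-5 -> outside (row miss)
  C: rows 2-5 cols 3-5 z=3 -> covers; best now C (z=3)
  D: rows 1-2 cols 4-5 z=4 -> covers; best now C (z=3)
Winner: C at z=3

Answer: 3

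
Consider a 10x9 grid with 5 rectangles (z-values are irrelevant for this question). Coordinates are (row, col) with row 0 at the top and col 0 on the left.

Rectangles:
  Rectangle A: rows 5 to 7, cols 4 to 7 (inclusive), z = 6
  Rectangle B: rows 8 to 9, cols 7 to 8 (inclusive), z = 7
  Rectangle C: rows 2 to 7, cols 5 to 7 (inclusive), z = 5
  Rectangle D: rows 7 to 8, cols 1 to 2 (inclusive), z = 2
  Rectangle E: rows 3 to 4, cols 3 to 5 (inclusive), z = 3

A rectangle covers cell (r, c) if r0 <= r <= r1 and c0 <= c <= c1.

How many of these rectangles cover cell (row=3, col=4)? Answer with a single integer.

Answer: 1

Derivation:
Check cell (3,4):
  A: rows 5-7 cols 4-7 -> outside (row miss)
  B: rows 8-9 cols 7-8 -> outside (row miss)
  C: rows 2-7 cols 5-7 -> outside (col miss)
  D: rows 7-8 cols 1-2 -> outside (row miss)
  E: rows 3-4 cols 3-5 -> covers
Count covering = 1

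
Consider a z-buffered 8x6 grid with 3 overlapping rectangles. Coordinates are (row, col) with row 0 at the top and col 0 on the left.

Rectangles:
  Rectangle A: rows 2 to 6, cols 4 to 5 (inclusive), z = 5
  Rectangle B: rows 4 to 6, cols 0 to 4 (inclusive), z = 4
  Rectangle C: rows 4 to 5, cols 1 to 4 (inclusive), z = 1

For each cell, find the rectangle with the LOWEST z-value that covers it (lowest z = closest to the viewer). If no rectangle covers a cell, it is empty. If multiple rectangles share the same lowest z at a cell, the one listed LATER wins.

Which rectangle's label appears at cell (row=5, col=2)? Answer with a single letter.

Answer: C

Derivation:
Check cell (5,2):
  A: rows 2-6 cols 4-5 -> outside (col miss)
  B: rows 4-6 cols 0-4 z=4 -> covers; best now B (z=4)
  C: rows 4-5 cols 1-4 z=1 -> covers; best now C (z=1)
Winner: C at z=1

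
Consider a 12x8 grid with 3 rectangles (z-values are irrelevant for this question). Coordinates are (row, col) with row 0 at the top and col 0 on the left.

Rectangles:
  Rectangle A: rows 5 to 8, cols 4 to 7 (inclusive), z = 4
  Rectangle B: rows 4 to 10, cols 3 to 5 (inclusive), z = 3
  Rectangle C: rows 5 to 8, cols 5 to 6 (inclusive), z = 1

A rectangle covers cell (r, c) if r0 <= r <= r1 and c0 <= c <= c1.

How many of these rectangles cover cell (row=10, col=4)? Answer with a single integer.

Answer: 1

Derivation:
Check cell (10,4):
  A: rows 5-8 cols 4-7 -> outside (row miss)
  B: rows 4-10 cols 3-5 -> covers
  C: rows 5-8 cols 5-6 -> outside (row miss)
Count covering = 1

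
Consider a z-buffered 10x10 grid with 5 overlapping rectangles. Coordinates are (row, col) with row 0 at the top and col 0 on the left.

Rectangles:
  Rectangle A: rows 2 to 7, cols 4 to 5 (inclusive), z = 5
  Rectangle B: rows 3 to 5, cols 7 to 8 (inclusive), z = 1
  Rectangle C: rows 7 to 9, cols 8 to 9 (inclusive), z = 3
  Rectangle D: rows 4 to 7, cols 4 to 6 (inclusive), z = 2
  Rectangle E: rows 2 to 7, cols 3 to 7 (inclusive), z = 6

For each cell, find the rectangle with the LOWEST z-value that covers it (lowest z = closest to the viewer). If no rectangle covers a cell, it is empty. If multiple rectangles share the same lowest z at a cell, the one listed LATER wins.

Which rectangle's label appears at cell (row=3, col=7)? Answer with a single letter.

Answer: B

Derivation:
Check cell (3,7):
  A: rows 2-7 cols 4-5 -> outside (col miss)
  B: rows 3-5 cols 7-8 z=1 -> covers; best now B (z=1)
  C: rows 7-9 cols 8-9 -> outside (row miss)
  D: rows 4-7 cols 4-6 -> outside (row miss)
  E: rows 2-7 cols 3-7 z=6 -> covers; best now B (z=1)
Winner: B at z=1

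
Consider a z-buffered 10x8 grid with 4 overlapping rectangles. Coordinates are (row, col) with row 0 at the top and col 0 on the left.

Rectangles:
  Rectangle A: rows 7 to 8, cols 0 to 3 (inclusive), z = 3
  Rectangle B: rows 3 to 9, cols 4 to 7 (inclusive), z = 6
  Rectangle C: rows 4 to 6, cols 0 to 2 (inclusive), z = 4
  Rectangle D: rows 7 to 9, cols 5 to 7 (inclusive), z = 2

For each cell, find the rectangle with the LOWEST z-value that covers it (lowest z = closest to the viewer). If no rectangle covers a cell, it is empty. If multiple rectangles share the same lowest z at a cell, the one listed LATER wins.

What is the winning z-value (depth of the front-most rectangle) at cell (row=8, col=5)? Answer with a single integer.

Answer: 2

Derivation:
Check cell (8,5):
  A: rows 7-8 cols 0-3 -> outside (col miss)
  B: rows 3-9 cols 4-7 z=6 -> covers; best now B (z=6)
  C: rows 4-6 cols 0-2 -> outside (row miss)
  D: rows 7-9 cols 5-7 z=2 -> covers; best now D (z=2)
Winner: D at z=2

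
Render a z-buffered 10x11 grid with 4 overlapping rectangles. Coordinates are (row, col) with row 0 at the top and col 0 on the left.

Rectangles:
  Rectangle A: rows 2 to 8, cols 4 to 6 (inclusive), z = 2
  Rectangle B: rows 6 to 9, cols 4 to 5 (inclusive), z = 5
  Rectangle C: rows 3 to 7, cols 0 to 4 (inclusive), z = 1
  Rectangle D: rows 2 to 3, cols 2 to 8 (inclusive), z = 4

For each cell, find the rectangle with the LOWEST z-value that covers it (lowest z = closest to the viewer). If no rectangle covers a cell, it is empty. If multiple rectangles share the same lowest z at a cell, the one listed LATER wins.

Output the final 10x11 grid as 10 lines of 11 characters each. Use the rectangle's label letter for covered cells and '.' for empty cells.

...........
...........
..DDAAADD..
CCCCCAADD..
CCCCCAA....
CCCCCAA....
CCCCCAA....
CCCCCAA....
....AAA....
....BB.....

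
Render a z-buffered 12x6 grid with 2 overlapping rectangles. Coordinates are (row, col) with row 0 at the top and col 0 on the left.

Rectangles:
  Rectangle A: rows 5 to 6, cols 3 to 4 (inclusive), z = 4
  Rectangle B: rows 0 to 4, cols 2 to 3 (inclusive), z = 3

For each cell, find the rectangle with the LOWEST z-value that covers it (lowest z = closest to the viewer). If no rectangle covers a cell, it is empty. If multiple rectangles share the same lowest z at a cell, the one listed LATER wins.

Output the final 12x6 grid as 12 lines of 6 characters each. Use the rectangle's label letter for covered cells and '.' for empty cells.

..BB..
..BB..
..BB..
..BB..
..BB..
...AA.
...AA.
......
......
......
......
......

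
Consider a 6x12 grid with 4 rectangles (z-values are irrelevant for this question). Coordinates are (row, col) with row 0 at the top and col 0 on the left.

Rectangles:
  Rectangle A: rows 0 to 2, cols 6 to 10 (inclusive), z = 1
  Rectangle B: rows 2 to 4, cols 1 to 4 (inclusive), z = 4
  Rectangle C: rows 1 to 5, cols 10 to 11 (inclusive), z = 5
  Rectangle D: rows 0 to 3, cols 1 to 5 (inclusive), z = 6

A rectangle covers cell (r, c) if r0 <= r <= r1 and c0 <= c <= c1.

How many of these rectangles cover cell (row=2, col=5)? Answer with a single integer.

Answer: 1

Derivation:
Check cell (2,5):
  A: rows 0-2 cols 6-10 -> outside (col miss)
  B: rows 2-4 cols 1-4 -> outside (col miss)
  C: rows 1-5 cols 10-11 -> outside (col miss)
  D: rows 0-3 cols 1-5 -> covers
Count covering = 1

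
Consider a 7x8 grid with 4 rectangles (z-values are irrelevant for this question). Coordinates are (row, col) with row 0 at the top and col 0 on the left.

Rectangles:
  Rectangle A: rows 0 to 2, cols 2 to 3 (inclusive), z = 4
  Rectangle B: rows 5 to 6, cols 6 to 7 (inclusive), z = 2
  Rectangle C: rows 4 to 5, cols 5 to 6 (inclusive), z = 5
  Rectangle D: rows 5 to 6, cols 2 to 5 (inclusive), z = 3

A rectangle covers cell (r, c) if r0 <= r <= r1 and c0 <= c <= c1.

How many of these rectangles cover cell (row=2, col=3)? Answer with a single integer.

Check cell (2,3):
  A: rows 0-2 cols 2-3 -> covers
  B: rows 5-6 cols 6-7 -> outside (row miss)
  C: rows 4-5 cols 5-6 -> outside (row miss)
  D: rows 5-6 cols 2-5 -> outside (row miss)
Count covering = 1

Answer: 1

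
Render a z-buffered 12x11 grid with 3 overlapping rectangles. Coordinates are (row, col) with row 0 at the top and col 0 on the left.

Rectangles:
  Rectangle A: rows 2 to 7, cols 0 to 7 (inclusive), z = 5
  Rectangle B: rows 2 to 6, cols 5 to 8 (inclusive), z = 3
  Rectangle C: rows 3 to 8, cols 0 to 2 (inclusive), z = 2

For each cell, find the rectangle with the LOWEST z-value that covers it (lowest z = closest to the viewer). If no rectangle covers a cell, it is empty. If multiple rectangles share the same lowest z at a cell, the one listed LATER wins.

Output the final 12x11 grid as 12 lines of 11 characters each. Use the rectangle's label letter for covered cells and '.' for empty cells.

...........
...........
AAAAABBBB..
CCCAABBBB..
CCCAABBBB..
CCCAABBBB..
CCCAABBBB..
CCCAAAAA...
CCC........
...........
...........
...........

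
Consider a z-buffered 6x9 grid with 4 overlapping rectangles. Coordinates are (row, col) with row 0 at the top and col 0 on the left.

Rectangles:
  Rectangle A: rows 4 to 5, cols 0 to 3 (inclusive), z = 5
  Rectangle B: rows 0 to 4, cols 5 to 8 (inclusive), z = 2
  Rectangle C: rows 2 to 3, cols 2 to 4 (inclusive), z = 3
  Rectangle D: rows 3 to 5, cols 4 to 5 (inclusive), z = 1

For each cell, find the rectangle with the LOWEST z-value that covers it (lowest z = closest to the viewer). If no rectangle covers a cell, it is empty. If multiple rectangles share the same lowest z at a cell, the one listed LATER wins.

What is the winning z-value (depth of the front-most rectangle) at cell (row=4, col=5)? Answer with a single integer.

Check cell (4,5):
  A: rows 4-5 cols 0-3 -> outside (col miss)
  B: rows 0-4 cols 5-8 z=2 -> covers; best now B (z=2)
  C: rows 2-3 cols 2-4 -> outside (row miss)
  D: rows 3-5 cols 4-5 z=1 -> covers; best now D (z=1)
Winner: D at z=1

Answer: 1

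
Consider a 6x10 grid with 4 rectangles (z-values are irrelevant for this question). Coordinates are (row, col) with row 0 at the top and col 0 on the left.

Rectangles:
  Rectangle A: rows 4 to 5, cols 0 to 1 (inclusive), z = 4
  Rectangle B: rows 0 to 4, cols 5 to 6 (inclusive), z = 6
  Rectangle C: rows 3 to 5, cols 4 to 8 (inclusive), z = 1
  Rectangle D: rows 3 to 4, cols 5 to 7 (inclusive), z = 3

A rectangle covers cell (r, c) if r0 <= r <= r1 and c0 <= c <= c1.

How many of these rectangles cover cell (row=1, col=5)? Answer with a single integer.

Answer: 1

Derivation:
Check cell (1,5):
  A: rows 4-5 cols 0-1 -> outside (row miss)
  B: rows 0-4 cols 5-6 -> covers
  C: rows 3-5 cols 4-8 -> outside (row miss)
  D: rows 3-4 cols 5-7 -> outside (row miss)
Count covering = 1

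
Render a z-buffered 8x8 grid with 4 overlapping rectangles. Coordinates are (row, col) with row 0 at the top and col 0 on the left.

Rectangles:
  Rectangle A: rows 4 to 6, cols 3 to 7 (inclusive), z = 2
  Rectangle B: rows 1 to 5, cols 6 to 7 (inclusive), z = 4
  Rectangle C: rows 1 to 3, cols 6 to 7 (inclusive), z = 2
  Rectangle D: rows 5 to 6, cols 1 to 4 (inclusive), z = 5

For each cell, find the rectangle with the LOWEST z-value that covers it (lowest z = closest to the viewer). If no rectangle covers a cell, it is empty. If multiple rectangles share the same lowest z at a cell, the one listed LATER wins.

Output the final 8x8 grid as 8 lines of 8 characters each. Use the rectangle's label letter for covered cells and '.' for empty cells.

........
......CC
......CC
......CC
...AAAAA
.DDAAAAA
.DDAAAAA
........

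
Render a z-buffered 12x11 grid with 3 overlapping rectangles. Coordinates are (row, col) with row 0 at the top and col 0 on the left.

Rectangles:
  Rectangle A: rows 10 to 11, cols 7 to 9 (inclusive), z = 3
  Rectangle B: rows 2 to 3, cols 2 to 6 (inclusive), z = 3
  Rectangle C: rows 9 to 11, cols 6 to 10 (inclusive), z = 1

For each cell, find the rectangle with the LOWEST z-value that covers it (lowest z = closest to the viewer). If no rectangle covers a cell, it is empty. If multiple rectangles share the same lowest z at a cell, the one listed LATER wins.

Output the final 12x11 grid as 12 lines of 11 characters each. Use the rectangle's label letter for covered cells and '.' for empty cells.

...........
...........
..BBBBB....
..BBBBB....
...........
...........
...........
...........
...........
......CCCCC
......CCCCC
......CCCCC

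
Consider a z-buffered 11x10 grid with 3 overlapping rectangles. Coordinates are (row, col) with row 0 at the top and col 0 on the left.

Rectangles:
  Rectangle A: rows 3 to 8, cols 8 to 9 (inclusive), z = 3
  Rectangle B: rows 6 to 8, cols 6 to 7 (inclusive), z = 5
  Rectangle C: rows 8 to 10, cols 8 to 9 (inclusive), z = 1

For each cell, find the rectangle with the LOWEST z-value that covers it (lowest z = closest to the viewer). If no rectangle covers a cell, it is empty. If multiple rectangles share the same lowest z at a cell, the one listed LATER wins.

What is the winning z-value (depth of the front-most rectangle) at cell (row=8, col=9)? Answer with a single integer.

Check cell (8,9):
  A: rows 3-8 cols 8-9 z=3 -> covers; best now A (z=3)
  B: rows 6-8 cols 6-7 -> outside (col miss)
  C: rows 8-10 cols 8-9 z=1 -> covers; best now C (z=1)
Winner: C at z=1

Answer: 1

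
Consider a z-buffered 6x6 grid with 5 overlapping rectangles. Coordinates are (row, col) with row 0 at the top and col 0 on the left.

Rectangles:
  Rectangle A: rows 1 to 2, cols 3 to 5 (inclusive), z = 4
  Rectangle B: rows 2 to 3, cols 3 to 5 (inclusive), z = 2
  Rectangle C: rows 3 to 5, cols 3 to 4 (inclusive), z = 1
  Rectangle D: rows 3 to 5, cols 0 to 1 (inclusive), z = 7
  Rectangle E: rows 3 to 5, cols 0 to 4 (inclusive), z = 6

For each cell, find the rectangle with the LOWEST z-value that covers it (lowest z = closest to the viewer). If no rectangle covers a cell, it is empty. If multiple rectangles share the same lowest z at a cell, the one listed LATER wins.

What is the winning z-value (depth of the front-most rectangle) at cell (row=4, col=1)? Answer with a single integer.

Check cell (4,1):
  A: rows 1-2 cols 3-5 -> outside (row miss)
  B: rows 2-3 cols 3-5 -> outside (row miss)
  C: rows 3-5 cols 3-4 -> outside (col miss)
  D: rows 3-5 cols 0-1 z=7 -> covers; best now D (z=7)
  E: rows 3-5 cols 0-4 z=6 -> covers; best now E (z=6)
Winner: E at z=6

Answer: 6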